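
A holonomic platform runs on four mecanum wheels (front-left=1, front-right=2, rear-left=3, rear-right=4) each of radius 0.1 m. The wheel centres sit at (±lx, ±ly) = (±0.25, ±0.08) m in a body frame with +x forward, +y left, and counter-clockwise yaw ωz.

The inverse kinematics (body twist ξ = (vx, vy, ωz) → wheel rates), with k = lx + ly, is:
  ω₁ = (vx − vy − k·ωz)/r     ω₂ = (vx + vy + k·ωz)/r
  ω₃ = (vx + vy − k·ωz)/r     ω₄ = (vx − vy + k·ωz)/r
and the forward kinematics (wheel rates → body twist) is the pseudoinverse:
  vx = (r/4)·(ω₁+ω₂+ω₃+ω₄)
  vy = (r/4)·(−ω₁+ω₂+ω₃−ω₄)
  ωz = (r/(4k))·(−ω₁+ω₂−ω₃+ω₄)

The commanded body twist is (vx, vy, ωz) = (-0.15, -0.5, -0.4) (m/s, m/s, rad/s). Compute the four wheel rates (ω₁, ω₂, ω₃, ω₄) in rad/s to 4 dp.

(4.8200, -7.8200, -5.1800, 2.1800)

k = lx + ly = 0.25 + 0.08 = 0.3300;  k·ωz = 0.3300·-0.4 = -0.1320
ω₁ (FL) = (vx − vy − k·ωz)/r = 0.4820/0.1 = 4.8200
ω₂ (FR) = (vx + vy + k·ωz)/r = -0.7820/0.1 = -7.8200
ω₃ (RL) = (vx + vy − k·ωz)/r = -0.5180/0.1 = -5.1800
ω₄ (RR) = (vx − vy + k·ωz)/r = 0.2180/0.1 = 2.1800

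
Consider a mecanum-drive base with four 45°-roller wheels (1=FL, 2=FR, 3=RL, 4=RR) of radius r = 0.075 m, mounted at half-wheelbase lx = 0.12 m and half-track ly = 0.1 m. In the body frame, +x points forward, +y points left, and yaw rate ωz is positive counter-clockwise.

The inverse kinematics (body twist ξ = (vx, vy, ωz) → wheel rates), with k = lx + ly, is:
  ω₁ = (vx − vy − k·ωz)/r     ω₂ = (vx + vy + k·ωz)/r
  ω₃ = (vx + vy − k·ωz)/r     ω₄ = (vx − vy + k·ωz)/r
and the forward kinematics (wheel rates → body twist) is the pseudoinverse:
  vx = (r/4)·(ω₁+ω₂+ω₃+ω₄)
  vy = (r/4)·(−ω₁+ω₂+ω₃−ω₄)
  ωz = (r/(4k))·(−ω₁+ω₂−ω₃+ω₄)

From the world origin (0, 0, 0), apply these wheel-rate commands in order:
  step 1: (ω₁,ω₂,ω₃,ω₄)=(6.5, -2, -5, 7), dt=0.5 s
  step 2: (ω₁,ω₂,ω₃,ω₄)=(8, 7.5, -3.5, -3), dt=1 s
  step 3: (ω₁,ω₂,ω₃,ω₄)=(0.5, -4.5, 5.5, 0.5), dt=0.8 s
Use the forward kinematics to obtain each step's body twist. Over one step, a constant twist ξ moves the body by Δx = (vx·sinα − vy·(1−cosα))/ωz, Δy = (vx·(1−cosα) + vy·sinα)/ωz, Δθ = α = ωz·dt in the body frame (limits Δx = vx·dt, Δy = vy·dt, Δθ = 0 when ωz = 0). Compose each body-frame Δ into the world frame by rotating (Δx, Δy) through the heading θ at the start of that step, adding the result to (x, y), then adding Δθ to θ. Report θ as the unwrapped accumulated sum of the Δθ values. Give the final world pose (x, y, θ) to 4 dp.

(0.2736, -0.1860, -0.5327)

step 1: ξ=(vx,vy,ωz)=(0.1219, -0.3844, 0.2983), dt=0.5 → body Δ=(0.0750, -0.1869, 0.1491) → world pose (0.0750, -0.1869, 0.1491)
step 2: ξ=(vx,vy,ωz)=(0.1688, -0.0188, 0.0000), dt=1.0 → body Δ=(0.1688, -0.0188, 0.0000) → world pose (0.2447, -0.1804, 0.1491)
step 3: ξ=(vx,vy,ωz)=(0.0375, 0.0000, -0.8523), dt=0.8 → body Δ=(0.0277, -0.0098, -0.6818) → world pose (0.2736, -0.1860, -0.5327)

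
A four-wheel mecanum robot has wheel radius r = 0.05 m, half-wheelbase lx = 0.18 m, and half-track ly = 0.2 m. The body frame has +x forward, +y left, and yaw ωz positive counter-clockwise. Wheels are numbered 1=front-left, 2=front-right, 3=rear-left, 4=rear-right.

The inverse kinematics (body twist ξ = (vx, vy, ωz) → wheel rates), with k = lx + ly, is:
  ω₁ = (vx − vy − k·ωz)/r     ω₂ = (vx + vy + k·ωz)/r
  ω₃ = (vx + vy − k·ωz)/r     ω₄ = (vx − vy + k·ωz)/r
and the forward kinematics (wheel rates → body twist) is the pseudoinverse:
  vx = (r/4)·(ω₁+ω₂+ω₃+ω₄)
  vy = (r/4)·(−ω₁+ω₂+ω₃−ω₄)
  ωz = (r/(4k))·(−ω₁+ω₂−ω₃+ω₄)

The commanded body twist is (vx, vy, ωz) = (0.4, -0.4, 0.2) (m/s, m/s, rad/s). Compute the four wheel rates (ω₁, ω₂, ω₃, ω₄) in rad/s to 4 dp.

k = lx + ly = 0.18 + 0.2 = 0.3800;  k·ωz = 0.3800·0.2 = 0.0760
ω₁ (FL) = (vx − vy − k·ωz)/r = 0.7240/0.05 = 14.4800
ω₂ (FR) = (vx + vy + k·ωz)/r = 0.0760/0.05 = 1.5200
ω₃ (RL) = (vx + vy − k·ωz)/r = -0.0760/0.05 = -1.5200
ω₄ (RR) = (vx − vy + k·ωz)/r = 0.8760/0.05 = 17.5200

(14.4800, 1.5200, -1.5200, 17.5200)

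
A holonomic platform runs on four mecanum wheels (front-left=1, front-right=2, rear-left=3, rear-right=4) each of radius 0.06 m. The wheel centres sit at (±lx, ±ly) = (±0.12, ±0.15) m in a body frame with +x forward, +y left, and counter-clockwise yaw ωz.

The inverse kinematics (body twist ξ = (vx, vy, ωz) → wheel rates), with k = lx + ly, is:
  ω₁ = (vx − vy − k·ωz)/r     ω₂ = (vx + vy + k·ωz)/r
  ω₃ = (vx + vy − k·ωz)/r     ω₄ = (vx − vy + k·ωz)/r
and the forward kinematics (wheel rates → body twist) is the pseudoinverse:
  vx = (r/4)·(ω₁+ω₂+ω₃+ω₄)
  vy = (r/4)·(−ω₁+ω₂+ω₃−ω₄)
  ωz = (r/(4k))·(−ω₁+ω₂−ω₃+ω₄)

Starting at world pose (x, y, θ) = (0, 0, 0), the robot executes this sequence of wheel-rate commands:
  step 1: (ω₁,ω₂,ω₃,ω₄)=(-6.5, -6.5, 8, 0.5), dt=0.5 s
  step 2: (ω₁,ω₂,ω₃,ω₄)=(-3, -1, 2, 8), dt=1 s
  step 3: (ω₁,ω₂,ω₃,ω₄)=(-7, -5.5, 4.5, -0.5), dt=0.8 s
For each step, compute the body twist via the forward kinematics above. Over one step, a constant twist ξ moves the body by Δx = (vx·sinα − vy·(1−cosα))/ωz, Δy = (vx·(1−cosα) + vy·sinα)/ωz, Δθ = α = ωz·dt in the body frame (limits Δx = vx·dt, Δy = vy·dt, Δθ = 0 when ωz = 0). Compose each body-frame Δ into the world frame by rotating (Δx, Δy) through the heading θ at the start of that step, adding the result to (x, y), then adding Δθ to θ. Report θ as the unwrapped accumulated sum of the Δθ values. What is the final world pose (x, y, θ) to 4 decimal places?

(-0.0505, 0.0620, 0.0806)

step 1: ξ=(vx,vy,ωz)=(-0.0675, 0.1125, -0.4167), dt=0.5 → body Δ=(-0.0277, 0.0593, -0.2083) → world pose (-0.0277, 0.0593, -0.2083)
step 2: ξ=(vx,vy,ωz)=(0.0900, -0.0600, 0.4444), dt=1.0 → body Δ=(0.1002, -0.0384, 0.4444) → world pose (0.0624, 0.0011, 0.2361)
step 3: ξ=(vx,vy,ωz)=(-0.1275, 0.0975, -0.1944), dt=0.8 → body Δ=(-0.0955, 0.0856, -0.1556) → world pose (-0.0505, 0.0620, 0.0806)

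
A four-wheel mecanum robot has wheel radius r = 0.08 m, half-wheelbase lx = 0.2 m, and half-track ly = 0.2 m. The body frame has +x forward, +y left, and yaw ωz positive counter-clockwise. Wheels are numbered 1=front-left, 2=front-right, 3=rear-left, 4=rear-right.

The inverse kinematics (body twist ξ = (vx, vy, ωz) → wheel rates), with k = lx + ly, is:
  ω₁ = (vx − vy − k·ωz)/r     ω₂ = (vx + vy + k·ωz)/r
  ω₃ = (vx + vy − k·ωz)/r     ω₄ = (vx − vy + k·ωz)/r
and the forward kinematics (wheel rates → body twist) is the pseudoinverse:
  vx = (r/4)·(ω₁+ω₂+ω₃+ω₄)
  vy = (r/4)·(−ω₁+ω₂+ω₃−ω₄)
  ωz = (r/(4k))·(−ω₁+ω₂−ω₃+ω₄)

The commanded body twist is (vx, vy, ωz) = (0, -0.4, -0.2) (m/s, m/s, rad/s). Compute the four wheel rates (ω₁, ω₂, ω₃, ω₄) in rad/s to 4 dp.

k = lx + ly = 0.2 + 0.2 = 0.4000;  k·ωz = 0.4000·-0.2 = -0.0800
ω₁ (FL) = (vx − vy − k·ωz)/r = 0.4800/0.08 = 6.0000
ω₂ (FR) = (vx + vy + k·ωz)/r = -0.4800/0.08 = -6.0000
ω₃ (RL) = (vx + vy − k·ωz)/r = -0.3200/0.08 = -4.0000
ω₄ (RR) = (vx − vy + k·ωz)/r = 0.3200/0.08 = 4.0000

(6.0000, -6.0000, -4.0000, 4.0000)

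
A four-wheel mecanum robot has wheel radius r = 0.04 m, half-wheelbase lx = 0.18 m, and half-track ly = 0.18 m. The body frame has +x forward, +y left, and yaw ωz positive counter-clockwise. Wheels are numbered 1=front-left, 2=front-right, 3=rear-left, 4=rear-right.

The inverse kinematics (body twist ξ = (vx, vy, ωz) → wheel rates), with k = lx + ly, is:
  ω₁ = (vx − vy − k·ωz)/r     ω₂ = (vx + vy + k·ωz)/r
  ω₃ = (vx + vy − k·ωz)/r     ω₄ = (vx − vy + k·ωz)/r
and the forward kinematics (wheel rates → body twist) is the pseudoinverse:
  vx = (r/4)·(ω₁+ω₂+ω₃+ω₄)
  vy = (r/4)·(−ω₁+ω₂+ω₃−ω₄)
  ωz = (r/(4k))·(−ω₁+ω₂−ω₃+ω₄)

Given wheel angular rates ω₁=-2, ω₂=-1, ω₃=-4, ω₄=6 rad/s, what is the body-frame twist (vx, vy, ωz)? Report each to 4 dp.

(-0.0100, -0.0900, 0.3056)

k = lx + ly = 0.18 + 0.18 = 0.3600
ω₁+ω₂+ω₃+ω₄ = -1.0000  →  vx = (0.04/4)·-1.0000 = -0.0100
−ω₁+ω₂+ω₃−ω₄ = -9.0000  →  vy = (0.04/4)·-9.0000 = -0.0900
−ω₁+ω₂−ω₃+ω₄ = 11.0000  →  ωz = (0.04/1.4400)·11.0000 = 0.3056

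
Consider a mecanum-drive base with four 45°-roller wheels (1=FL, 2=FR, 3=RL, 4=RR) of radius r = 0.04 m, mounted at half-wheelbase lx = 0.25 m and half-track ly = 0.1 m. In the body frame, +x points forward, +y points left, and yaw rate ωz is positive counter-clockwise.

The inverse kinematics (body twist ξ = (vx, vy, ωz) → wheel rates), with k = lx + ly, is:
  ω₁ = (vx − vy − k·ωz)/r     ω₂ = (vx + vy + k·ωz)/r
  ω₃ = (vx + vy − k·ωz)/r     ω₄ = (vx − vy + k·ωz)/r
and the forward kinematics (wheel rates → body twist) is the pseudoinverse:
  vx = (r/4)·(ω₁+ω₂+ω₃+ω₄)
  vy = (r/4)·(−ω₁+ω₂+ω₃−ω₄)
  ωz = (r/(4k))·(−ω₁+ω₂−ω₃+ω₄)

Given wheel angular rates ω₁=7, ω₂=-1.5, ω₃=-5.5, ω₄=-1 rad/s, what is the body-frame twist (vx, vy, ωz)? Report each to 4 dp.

(-0.0100, -0.1300, -0.1143)

k = lx + ly = 0.25 + 0.1 = 0.3500
ω₁+ω₂+ω₃+ω₄ = -1.0000  →  vx = (0.04/4)·-1.0000 = -0.0100
−ω₁+ω₂+ω₃−ω₄ = -13.0000  →  vy = (0.04/4)·-13.0000 = -0.1300
−ω₁+ω₂−ω₃+ω₄ = -4.0000  →  ωz = (0.04/1.4000)·-4.0000 = -0.1143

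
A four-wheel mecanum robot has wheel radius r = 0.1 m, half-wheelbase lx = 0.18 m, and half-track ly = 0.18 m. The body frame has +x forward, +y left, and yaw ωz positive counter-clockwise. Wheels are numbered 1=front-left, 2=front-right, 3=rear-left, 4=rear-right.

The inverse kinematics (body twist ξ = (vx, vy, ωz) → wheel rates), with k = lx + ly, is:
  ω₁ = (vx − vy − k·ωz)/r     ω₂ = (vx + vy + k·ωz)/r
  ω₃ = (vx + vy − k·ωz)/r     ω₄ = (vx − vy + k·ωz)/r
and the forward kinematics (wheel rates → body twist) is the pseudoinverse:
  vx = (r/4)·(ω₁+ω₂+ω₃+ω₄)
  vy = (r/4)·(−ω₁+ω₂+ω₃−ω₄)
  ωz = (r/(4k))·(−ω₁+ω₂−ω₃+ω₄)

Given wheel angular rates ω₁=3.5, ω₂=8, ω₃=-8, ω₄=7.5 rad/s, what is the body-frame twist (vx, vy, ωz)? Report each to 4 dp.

k = lx + ly = 0.18 + 0.18 = 0.3600
ω₁+ω₂+ω₃+ω₄ = 11.0000  →  vx = (0.1/4)·11.0000 = 0.2750
−ω₁+ω₂+ω₃−ω₄ = -11.0000  →  vy = (0.1/4)·-11.0000 = -0.2750
−ω₁+ω₂−ω₃+ω₄ = 20.0000  →  ωz = (0.1/1.4400)·20.0000 = 1.3889

(0.2750, -0.2750, 1.3889)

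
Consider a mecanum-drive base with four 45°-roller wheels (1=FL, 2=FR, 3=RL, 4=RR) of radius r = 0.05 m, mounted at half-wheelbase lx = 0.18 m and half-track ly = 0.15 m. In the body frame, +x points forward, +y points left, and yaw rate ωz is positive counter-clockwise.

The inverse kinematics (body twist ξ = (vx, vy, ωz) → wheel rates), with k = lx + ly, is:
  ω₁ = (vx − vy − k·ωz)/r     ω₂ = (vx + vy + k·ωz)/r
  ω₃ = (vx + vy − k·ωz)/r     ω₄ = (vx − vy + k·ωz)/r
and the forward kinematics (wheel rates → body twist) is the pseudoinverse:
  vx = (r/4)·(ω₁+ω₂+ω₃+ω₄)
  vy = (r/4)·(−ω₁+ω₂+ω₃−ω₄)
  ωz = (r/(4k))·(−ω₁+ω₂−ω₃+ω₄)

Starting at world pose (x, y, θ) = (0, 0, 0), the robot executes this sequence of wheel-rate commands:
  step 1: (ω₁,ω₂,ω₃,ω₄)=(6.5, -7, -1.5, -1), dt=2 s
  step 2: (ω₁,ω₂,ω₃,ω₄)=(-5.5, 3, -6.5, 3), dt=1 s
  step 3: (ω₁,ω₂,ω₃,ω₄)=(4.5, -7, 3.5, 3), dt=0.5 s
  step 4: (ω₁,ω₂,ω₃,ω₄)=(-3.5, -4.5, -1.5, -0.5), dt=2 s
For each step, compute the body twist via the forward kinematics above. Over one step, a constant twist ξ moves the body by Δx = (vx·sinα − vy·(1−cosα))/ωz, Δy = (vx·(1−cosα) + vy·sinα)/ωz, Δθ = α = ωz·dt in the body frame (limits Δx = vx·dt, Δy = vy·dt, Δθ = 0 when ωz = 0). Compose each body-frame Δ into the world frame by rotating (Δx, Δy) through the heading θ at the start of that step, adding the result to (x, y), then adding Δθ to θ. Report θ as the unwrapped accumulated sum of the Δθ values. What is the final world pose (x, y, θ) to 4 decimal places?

step 1: ξ=(vx,vy,ωz)=(-0.0375, -0.1750, -0.4924), dt=2.0 → body Δ=(-0.2223, -0.2621, -0.9848) → world pose (-0.2223, -0.2621, -0.9848)
step 2: ξ=(vx,vy,ωz)=(-0.0750, -0.0125, 0.6818), dt=1.0 → body Δ=(-0.0652, -0.0361, 0.6818) → world pose (-0.2885, -0.2277, -0.3030)
step 3: ξ=(vx,vy,ωz)=(0.0500, -0.1375, -0.4545), dt=0.5 → body Δ=(0.0170, -0.0710, -0.2273) → world pose (-0.2934, -0.3005, -0.5303)
step 4: ξ=(vx,vy,ωz)=(-0.1250, -0.0250, 0.0000), dt=2.0 → body Δ=(-0.2500, -0.0500, 0.0000) → world pose (-0.5344, -0.2172, -0.5303)

(-0.5344, -0.2172, -0.5303)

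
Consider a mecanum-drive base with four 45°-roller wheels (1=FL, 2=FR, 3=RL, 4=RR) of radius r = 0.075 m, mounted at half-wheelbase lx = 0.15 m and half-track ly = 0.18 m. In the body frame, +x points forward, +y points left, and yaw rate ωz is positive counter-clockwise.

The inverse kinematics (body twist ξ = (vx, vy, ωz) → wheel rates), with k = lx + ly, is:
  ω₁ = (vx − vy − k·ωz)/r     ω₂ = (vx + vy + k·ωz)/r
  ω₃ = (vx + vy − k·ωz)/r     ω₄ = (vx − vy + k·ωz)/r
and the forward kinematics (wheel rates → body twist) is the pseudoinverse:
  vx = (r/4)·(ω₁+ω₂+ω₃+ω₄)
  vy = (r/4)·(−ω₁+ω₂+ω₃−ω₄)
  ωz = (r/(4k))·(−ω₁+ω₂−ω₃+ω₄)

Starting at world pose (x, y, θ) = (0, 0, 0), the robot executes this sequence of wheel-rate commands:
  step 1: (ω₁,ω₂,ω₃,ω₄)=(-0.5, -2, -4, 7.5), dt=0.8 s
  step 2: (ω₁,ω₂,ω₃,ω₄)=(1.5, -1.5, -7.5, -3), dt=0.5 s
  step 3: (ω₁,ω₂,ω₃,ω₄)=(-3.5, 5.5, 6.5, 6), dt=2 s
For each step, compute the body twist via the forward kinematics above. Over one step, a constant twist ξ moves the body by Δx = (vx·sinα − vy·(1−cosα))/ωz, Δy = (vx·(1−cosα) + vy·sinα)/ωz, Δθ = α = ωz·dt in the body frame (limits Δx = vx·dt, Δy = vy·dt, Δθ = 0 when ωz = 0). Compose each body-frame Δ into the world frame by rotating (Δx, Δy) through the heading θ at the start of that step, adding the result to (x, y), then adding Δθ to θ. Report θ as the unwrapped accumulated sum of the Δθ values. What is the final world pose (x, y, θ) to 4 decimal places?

(0.0094, 0.3325, 1.4631)

step 1: ξ=(vx,vy,ωz)=(0.0188, -0.2437, 0.5682), dt=0.8 → body Δ=(0.0580, -0.1850, 0.4545) → world pose (0.0580, -0.1850, 0.4545)
step 2: ξ=(vx,vy,ωz)=(-0.1969, -0.1406, 0.0852), dt=0.5 → body Δ=(-0.0969, -0.0724, 0.0426) → world pose (0.0028, -0.2926, 0.4972)
step 3: ξ=(vx,vy,ωz)=(0.2719, 0.1781, 0.4830), dt=2.0 → body Δ=(0.3040, 0.5462, 0.9659) → world pose (0.0094, 0.3325, 1.4631)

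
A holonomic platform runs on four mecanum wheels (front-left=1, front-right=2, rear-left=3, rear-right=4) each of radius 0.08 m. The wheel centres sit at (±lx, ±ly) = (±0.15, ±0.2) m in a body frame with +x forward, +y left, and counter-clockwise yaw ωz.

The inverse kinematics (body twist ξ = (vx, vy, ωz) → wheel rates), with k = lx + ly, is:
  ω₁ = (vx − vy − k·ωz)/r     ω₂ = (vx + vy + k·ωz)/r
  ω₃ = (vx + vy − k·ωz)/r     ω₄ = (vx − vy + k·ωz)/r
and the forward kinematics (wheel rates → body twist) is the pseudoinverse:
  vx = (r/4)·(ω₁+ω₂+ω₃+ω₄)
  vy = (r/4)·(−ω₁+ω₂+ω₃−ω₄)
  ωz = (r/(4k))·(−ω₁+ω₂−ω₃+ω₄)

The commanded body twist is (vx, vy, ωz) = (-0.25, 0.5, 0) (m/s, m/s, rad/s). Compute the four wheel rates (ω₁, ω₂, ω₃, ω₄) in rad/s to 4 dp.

k = lx + ly = 0.15 + 0.2 = 0.3500;  k·ωz = 0.3500·0 = 0.0000
ω₁ (FL) = (vx − vy − k·ωz)/r = -0.7500/0.08 = -9.3750
ω₂ (FR) = (vx + vy + k·ωz)/r = 0.2500/0.08 = 3.1250
ω₃ (RL) = (vx + vy − k·ωz)/r = 0.2500/0.08 = 3.1250
ω₄ (RR) = (vx − vy + k·ωz)/r = -0.7500/0.08 = -9.3750

(-9.3750, 3.1250, 3.1250, -9.3750)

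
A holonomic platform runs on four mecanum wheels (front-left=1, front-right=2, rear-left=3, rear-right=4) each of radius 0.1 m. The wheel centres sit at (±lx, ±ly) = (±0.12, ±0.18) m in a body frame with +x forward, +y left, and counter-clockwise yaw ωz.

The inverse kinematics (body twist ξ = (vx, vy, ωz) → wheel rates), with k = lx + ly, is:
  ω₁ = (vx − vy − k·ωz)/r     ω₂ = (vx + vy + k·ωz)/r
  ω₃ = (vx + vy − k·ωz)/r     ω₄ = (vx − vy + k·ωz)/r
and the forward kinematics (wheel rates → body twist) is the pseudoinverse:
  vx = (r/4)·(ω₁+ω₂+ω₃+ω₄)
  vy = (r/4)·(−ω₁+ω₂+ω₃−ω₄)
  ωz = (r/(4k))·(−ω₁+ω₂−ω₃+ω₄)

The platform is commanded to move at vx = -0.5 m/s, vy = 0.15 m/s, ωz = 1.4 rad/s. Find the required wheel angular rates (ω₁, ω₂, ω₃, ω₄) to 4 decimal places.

k = lx + ly = 0.12 + 0.18 = 0.3000;  k·ωz = 0.3000·1.4 = 0.4200
ω₁ (FL) = (vx − vy − k·ωz)/r = -1.0700/0.1 = -10.7000
ω₂ (FR) = (vx + vy + k·ωz)/r = 0.0700/0.1 = 0.7000
ω₃ (RL) = (vx + vy − k·ωz)/r = -0.7700/0.1 = -7.7000
ω₄ (RR) = (vx − vy + k·ωz)/r = -0.2300/0.1 = -2.3000

(-10.7000, 0.7000, -7.7000, -2.3000)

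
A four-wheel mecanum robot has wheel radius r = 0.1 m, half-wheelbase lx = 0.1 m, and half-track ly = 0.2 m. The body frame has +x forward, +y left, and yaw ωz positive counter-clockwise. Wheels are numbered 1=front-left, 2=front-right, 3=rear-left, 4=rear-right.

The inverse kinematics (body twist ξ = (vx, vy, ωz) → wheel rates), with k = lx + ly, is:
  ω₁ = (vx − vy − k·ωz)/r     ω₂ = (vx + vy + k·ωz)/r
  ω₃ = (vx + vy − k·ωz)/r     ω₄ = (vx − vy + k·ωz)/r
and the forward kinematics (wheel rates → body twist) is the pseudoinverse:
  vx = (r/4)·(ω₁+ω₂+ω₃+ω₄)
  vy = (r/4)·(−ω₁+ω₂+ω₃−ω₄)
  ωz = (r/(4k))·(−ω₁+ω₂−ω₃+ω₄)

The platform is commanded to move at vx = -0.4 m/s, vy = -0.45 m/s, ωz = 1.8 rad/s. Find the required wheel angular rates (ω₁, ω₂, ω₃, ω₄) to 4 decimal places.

k = lx + ly = 0.1 + 0.2 = 0.3000;  k·ωz = 0.3000·1.8 = 0.5400
ω₁ (FL) = (vx − vy − k·ωz)/r = -0.4900/0.1 = -4.9000
ω₂ (FR) = (vx + vy + k·ωz)/r = -0.3100/0.1 = -3.1000
ω₃ (RL) = (vx + vy − k·ωz)/r = -1.3900/0.1 = -13.9000
ω₄ (RR) = (vx − vy + k·ωz)/r = 0.5900/0.1 = 5.9000

(-4.9000, -3.1000, -13.9000, 5.9000)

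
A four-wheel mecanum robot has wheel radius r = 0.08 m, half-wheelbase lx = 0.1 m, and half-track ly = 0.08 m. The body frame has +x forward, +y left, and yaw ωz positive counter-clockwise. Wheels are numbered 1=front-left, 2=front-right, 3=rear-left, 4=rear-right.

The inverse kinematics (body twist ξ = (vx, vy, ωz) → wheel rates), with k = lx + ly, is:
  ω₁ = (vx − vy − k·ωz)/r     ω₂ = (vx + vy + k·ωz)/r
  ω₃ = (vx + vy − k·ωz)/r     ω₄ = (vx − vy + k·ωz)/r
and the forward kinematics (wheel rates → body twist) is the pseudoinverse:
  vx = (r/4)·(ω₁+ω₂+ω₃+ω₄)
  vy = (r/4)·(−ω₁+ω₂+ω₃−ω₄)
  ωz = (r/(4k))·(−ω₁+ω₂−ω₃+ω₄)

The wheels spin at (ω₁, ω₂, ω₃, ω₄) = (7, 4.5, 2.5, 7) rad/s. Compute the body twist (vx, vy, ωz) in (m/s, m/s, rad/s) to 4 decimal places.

k = lx + ly = 0.1 + 0.08 = 0.1800
ω₁+ω₂+ω₃+ω₄ = 21.0000  →  vx = (0.08/4)·21.0000 = 0.4200
−ω₁+ω₂+ω₃−ω₄ = -7.0000  →  vy = (0.08/4)·-7.0000 = -0.1400
−ω₁+ω₂−ω₃+ω₄ = 2.0000  →  ωz = (0.08/0.7200)·2.0000 = 0.2222

(0.4200, -0.1400, 0.2222)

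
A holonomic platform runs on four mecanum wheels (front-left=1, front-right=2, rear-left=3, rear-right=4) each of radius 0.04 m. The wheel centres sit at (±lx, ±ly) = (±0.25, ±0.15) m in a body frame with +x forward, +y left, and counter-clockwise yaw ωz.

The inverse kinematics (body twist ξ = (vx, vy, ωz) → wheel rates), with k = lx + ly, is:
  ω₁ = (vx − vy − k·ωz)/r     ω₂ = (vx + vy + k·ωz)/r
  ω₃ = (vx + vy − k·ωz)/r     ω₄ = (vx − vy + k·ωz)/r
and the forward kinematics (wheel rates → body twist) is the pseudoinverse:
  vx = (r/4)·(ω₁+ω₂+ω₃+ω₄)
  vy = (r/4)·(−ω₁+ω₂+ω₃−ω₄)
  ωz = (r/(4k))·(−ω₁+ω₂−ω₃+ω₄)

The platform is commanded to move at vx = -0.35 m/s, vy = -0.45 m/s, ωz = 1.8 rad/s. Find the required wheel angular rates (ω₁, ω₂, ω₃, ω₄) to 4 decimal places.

k = lx + ly = 0.25 + 0.15 = 0.4000;  k·ωz = 0.4000·1.8 = 0.7200
ω₁ (FL) = (vx − vy − k·ωz)/r = -0.6200/0.04 = -15.5000
ω₂ (FR) = (vx + vy + k·ωz)/r = -0.0800/0.04 = -2.0000
ω₃ (RL) = (vx + vy − k·ωz)/r = -1.5200/0.04 = -38.0000
ω₄ (RR) = (vx − vy + k·ωz)/r = 0.8200/0.04 = 20.5000

(-15.5000, -2.0000, -38.0000, 20.5000)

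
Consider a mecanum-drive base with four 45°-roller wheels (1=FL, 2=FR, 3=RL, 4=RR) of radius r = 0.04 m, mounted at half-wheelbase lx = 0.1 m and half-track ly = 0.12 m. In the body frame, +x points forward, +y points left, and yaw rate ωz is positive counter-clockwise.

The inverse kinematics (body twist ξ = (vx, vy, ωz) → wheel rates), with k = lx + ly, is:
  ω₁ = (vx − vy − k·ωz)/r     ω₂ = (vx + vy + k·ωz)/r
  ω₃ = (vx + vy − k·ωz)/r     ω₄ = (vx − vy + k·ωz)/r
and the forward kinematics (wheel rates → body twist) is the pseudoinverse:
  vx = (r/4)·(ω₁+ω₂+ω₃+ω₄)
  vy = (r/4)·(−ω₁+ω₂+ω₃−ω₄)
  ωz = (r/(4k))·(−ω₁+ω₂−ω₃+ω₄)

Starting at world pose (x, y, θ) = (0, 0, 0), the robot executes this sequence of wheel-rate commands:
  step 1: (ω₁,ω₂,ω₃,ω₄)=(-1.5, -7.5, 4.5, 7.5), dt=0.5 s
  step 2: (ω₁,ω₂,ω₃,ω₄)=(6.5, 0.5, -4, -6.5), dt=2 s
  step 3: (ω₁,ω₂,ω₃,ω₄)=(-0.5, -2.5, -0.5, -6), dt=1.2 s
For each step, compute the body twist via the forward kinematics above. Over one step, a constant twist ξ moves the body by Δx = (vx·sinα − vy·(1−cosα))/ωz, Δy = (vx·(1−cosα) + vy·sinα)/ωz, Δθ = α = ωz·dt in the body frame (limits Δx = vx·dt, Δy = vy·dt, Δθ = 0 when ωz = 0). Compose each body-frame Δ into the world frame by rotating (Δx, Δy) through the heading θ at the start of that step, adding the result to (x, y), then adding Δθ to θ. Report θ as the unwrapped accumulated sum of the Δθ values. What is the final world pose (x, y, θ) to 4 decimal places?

step 1: ξ=(vx,vy,ωz)=(0.0300, -0.0900, -0.1364), dt=0.5 → body Δ=(0.0135, -0.0455, -0.0682) → world pose (0.0135, -0.0455, -0.0682)
step 2: ξ=(vx,vy,ωz)=(-0.0350, -0.0350, -0.3864), dt=2.0 → body Δ=(-0.0890, -0.0375, -0.7727) → world pose (-0.0779, -0.0768, -0.8409)
step 3: ξ=(vx,vy,ωz)=(-0.0950, 0.0350, -0.3409), dt=1.2 → body Δ=(-0.1024, 0.0638, -0.4091) → world pose (-0.0985, 0.0420, -1.2500)

(-0.0985, 0.0420, -1.2500)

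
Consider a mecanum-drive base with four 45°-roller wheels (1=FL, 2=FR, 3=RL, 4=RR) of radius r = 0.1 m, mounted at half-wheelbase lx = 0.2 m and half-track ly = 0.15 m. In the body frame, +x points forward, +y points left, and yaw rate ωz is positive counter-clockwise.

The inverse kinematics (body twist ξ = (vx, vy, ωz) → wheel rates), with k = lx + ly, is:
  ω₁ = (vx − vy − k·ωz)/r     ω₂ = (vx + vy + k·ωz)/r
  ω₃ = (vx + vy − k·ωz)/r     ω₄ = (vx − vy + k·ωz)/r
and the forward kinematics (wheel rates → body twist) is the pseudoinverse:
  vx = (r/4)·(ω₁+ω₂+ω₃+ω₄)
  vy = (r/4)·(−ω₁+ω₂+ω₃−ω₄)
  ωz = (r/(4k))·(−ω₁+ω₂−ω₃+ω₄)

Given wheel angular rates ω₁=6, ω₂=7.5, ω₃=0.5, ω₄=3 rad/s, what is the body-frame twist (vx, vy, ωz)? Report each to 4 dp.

k = lx + ly = 0.2 + 0.15 = 0.3500
ω₁+ω₂+ω₃+ω₄ = 17.0000  →  vx = (0.1/4)·17.0000 = 0.4250
−ω₁+ω₂+ω₃−ω₄ = -1.0000  →  vy = (0.1/4)·-1.0000 = -0.0250
−ω₁+ω₂−ω₃+ω₄ = 4.0000  →  ωz = (0.1/1.4000)·4.0000 = 0.2857

(0.4250, -0.0250, 0.2857)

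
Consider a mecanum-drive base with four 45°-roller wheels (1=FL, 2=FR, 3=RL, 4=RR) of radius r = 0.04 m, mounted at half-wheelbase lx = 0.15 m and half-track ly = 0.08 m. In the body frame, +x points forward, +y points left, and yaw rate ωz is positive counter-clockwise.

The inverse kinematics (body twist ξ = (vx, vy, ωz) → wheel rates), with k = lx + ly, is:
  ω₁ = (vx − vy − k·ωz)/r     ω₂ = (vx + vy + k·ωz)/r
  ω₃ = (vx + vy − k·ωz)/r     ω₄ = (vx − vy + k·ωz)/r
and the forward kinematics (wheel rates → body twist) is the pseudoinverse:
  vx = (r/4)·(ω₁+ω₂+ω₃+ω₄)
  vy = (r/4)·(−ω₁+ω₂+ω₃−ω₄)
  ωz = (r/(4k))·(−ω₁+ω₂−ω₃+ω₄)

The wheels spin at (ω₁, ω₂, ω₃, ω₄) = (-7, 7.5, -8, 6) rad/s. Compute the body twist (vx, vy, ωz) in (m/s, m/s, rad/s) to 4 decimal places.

k = lx + ly = 0.15 + 0.08 = 0.2300
ω₁+ω₂+ω₃+ω₄ = -1.5000  →  vx = (0.04/4)·-1.5000 = -0.0150
−ω₁+ω₂+ω₃−ω₄ = 0.5000  →  vy = (0.04/4)·0.5000 = 0.0050
−ω₁+ω₂−ω₃+ω₄ = 28.5000  →  ωz = (0.04/0.9200)·28.5000 = 1.2391

(-0.0150, 0.0050, 1.2391)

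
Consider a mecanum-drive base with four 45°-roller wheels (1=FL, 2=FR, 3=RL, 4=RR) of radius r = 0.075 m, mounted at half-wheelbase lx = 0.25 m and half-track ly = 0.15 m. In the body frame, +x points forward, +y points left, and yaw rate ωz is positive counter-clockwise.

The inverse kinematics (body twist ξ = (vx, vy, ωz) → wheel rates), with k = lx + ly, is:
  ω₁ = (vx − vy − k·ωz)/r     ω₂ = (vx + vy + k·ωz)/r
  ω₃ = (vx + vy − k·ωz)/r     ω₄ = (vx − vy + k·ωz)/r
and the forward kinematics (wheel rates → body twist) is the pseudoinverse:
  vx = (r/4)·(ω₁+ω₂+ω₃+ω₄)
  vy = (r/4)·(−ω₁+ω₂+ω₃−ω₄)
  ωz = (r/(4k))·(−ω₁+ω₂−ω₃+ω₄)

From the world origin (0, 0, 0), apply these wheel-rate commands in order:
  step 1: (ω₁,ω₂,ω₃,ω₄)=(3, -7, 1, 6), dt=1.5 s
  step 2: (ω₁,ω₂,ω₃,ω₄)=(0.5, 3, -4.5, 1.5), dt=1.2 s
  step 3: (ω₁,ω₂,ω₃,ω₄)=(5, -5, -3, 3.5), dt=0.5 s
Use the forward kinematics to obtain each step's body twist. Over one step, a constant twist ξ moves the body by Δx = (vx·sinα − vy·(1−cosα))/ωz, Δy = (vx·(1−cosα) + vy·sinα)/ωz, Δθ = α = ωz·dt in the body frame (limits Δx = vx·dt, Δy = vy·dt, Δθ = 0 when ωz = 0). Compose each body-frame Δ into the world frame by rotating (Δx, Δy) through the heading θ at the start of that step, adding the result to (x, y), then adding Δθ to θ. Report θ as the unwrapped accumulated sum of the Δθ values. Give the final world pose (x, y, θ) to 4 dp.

step 1: ξ=(vx,vy,ωz)=(0.0562, -0.2812, -0.2344), dt=1.5 → body Δ=(0.0093, -0.4279, -0.3516) → world pose (0.0093, -0.4279, -0.3516)
step 2: ξ=(vx,vy,ωz)=(0.0094, -0.0656, 0.3984), dt=1.2 → body Δ=(0.0293, -0.0731, 0.4781) → world pose (0.0116, -0.5067, 0.1266)
step 3: ξ=(vx,vy,ωz)=(0.0094, -0.3094, -0.1641), dt=0.5 → body Δ=(-0.0017, -0.1547, -0.0820) → world pose (0.0294, -0.6604, 0.0445)

(0.0294, -0.6604, 0.0445)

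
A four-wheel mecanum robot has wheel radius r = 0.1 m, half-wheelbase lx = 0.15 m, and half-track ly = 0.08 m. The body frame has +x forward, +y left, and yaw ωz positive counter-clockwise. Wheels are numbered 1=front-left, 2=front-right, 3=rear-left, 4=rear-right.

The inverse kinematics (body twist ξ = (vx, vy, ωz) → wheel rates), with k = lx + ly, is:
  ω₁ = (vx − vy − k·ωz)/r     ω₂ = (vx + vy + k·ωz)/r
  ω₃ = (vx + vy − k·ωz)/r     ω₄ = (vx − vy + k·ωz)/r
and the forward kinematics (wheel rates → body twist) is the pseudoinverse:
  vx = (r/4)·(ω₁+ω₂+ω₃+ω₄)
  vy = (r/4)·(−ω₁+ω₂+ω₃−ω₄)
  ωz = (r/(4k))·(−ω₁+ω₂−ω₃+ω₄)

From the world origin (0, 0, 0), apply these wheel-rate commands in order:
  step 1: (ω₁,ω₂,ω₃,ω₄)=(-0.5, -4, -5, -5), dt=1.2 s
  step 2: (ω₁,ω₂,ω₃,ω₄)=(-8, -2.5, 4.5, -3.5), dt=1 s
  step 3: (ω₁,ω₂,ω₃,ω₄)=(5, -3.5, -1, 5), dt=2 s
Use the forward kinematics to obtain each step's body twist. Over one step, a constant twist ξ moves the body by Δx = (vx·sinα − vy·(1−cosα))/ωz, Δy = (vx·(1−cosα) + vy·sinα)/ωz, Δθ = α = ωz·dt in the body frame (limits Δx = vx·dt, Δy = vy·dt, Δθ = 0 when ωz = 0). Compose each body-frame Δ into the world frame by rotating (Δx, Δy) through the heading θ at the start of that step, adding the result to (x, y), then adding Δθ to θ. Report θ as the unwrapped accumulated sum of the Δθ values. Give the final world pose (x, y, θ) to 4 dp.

step 1: ξ=(vx,vy,ωz)=(-0.3625, -0.0875, -0.3804), dt=1.2 → body Δ=(-0.4436, -0.0038, -0.4565) → world pose (-0.4436, -0.0038, -0.4565)
step 2: ξ=(vx,vy,ωz)=(-0.2375, 0.3375, -0.2717), dt=1.0 → body Δ=(-0.1890, 0.3654, -0.2717) → world pose (-0.4522, 0.4075, -0.7283)
step 3: ξ=(vx,vy,ωz)=(0.1375, -0.3625, -0.2717), dt=2.0 → body Δ=(0.0695, -0.7627, -0.5435) → world pose (-0.9080, -0.2080, -1.2717)

(-0.9080, -0.2080, -1.2717)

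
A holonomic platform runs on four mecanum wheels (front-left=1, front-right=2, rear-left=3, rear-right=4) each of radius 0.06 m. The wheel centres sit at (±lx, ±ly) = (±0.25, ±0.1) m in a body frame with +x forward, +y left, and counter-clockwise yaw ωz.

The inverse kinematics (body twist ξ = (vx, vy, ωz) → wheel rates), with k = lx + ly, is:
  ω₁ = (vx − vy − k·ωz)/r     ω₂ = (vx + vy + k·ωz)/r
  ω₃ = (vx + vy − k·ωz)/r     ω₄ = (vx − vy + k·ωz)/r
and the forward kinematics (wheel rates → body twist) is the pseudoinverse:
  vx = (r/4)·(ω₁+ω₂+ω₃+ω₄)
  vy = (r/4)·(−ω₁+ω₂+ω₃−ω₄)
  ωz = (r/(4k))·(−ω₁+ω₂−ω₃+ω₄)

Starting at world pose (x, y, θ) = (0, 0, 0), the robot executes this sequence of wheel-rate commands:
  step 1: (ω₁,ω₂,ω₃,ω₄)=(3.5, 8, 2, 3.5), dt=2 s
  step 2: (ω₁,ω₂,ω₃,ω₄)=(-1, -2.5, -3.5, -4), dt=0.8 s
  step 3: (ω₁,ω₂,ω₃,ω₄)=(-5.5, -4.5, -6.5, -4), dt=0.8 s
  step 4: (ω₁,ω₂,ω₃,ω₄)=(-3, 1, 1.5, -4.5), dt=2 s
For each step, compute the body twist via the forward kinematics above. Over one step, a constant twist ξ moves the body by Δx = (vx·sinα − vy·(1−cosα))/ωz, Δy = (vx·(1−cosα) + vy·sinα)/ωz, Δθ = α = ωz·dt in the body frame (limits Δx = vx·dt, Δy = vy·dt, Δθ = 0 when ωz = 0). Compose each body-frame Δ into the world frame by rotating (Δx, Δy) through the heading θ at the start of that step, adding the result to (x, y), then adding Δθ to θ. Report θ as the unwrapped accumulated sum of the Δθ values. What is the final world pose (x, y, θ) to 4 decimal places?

step 1: ξ=(vx,vy,ωz)=(0.2550, 0.0450, 0.2571), dt=2.0 → body Δ=(0.4652, 0.2144, 0.5143) → world pose (0.4652, 0.2144, 0.5143)
step 2: ξ=(vx,vy,ωz)=(-0.1650, -0.0150, -0.0857), dt=0.8 → body Δ=(-0.1323, -0.0075, -0.0686) → world pose (0.3537, 0.1428, 0.4457)
step 3: ξ=(vx,vy,ωz)=(-0.3075, -0.0225, 0.1500), dt=0.8 → body Δ=(-0.2443, -0.0327, 0.1200) → world pose (0.1473, 0.0079, 0.5657)
step 4: ξ=(vx,vy,ωz)=(-0.0750, 0.1500, -0.0857), dt=2.0 → body Δ=(-0.1236, 0.3114, -0.1714) → world pose (-0.1240, 0.2045, 0.3943)

(-0.1240, 0.2045, 0.3943)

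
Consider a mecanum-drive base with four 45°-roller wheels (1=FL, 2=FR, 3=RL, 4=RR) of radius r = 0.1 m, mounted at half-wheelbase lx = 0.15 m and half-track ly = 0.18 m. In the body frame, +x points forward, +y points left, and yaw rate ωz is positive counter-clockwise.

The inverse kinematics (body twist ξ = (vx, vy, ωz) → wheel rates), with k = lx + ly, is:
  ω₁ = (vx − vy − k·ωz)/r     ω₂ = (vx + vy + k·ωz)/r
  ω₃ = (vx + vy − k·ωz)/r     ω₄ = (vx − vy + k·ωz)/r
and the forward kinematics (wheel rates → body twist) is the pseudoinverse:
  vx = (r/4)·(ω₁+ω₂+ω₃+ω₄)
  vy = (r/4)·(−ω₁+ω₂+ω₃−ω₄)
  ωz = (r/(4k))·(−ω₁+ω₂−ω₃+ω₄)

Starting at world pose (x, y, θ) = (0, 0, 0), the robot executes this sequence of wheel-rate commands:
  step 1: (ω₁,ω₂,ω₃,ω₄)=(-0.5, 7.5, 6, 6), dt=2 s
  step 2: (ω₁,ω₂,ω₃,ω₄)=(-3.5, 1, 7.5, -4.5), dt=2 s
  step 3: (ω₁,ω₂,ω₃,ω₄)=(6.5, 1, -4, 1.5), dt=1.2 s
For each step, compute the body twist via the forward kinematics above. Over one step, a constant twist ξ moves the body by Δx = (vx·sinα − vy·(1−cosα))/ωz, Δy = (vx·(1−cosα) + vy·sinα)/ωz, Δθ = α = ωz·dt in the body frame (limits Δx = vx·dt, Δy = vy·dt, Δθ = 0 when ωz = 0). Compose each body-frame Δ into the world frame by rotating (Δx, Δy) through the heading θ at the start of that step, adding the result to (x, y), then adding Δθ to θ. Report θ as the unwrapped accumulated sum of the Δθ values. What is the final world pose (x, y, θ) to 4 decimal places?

step 1: ξ=(vx,vy,ωz)=(0.4750, 0.2000, 0.6061), dt=2.0 → body Δ=(0.5197, 0.8176, 1.2121) → world pose (0.5197, 0.8176, 1.2121)
step 2: ξ=(vx,vy,ωz)=(0.0125, 0.4125, -0.5682), dt=2.0 → body Δ=(0.4404, 0.6458, -1.1364) → world pose (0.0696, 1.4567, 0.0758)
step 3: ξ=(vx,vy,ωz)=(0.1250, -0.2750, 0.0000), dt=1.2 → body Δ=(0.1500, -0.3300, 0.0000) → world pose (0.2441, 1.1390, 0.0758)

(0.2441, 1.1390, 0.0758)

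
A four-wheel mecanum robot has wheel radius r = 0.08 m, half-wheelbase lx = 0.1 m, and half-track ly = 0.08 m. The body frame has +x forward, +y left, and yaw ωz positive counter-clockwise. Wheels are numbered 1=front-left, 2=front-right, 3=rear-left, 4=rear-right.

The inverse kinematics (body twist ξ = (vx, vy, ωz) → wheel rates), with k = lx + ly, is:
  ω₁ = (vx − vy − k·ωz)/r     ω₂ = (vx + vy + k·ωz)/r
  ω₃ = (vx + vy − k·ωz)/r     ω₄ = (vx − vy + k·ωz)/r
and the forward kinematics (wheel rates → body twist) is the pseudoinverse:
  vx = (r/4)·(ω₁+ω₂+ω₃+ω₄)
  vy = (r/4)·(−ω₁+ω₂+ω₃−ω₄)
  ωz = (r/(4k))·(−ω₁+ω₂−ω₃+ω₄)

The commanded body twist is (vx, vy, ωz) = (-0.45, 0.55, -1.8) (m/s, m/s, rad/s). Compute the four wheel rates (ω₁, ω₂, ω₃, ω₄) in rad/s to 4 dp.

k = lx + ly = 0.1 + 0.08 = 0.1800;  k·ωz = 0.1800·-1.8 = -0.3240
ω₁ (FL) = (vx − vy − k·ωz)/r = -0.6760/0.08 = -8.4500
ω₂ (FR) = (vx + vy + k·ωz)/r = -0.2240/0.08 = -2.8000
ω₃ (RL) = (vx + vy − k·ωz)/r = 0.4240/0.08 = 5.3000
ω₄ (RR) = (vx − vy + k·ωz)/r = -1.3240/0.08 = -16.5500

(-8.4500, -2.8000, 5.3000, -16.5500)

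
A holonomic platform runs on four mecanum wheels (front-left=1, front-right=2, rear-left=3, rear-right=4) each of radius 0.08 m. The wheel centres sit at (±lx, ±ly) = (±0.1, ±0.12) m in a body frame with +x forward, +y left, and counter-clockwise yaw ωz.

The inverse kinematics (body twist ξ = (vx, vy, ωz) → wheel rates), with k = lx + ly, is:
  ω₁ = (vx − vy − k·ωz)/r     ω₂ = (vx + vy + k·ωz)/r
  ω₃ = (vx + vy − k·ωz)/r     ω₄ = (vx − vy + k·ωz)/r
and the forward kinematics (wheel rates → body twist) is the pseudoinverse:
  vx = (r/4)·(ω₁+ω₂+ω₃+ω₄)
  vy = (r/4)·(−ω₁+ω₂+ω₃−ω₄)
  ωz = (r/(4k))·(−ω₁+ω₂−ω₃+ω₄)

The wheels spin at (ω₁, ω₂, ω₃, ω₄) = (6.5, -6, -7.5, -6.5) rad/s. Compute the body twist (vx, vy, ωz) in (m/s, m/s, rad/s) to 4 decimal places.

(-0.2700, -0.2700, -1.0455)

k = lx + ly = 0.1 + 0.12 = 0.2200
ω₁+ω₂+ω₃+ω₄ = -13.5000  →  vx = (0.08/4)·-13.5000 = -0.2700
−ω₁+ω₂+ω₃−ω₄ = -13.5000  →  vy = (0.08/4)·-13.5000 = -0.2700
−ω₁+ω₂−ω₃+ω₄ = -11.5000  →  ωz = (0.08/0.8800)·-11.5000 = -1.0455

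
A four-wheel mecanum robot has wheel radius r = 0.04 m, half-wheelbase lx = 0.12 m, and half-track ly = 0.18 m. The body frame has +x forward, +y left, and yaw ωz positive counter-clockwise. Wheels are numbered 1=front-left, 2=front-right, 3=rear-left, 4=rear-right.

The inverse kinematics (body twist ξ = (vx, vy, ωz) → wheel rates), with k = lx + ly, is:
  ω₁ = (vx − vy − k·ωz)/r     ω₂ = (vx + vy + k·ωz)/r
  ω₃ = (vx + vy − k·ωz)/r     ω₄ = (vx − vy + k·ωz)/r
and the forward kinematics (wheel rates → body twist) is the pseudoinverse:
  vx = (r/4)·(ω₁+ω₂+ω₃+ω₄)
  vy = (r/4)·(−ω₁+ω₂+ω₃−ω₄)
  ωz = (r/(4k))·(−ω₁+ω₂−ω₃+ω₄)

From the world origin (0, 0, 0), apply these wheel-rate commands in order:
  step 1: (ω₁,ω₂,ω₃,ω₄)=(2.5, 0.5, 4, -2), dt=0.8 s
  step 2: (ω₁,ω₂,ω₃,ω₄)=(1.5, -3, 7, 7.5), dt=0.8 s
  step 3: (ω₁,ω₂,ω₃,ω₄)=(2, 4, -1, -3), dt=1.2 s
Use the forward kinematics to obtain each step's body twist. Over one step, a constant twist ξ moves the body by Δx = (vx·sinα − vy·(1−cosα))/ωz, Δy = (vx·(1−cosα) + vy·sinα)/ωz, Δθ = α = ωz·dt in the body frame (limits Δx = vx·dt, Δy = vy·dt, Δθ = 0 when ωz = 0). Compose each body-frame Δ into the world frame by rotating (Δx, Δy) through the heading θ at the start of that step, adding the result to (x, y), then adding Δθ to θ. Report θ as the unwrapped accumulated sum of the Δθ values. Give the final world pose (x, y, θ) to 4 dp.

step 1: ξ=(vx,vy,ωz)=(0.0500, 0.0400, -0.2667), dt=0.8 → body Δ=(0.0431, 0.0275, -0.2133) → world pose (0.0431, 0.0275, -0.2133)
step 2: ξ=(vx,vy,ωz)=(0.1300, -0.0500, -0.1333), dt=0.8 → body Δ=(0.1017, -0.0455, -0.1067) → world pose (0.1328, -0.0385, -0.3200)
step 3: ξ=(vx,vy,ωz)=(0.0200, 0.0400, 0.0000), dt=1.2 → body Δ=(0.0240, 0.0480, 0.0000) → world pose (0.1707, -0.0004, -0.3200)

(0.1707, -0.0004, -0.3200)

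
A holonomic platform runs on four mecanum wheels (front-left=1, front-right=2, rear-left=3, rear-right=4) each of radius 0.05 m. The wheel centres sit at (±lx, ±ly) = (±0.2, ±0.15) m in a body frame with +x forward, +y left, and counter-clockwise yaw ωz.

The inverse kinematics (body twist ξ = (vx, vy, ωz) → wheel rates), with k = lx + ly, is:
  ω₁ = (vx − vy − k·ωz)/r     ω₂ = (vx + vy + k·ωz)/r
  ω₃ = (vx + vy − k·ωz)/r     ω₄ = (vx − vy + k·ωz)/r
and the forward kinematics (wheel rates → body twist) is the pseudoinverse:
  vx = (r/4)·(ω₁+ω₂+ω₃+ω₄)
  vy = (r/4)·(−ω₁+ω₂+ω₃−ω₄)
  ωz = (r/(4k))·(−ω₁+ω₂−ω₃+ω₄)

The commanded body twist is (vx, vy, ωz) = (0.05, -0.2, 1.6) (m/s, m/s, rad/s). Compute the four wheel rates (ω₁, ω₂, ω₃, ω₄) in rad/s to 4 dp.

k = lx + ly = 0.2 + 0.15 = 0.3500;  k·ωz = 0.3500·1.6 = 0.5600
ω₁ (FL) = (vx − vy − k·ωz)/r = -0.3100/0.05 = -6.2000
ω₂ (FR) = (vx + vy + k·ωz)/r = 0.4100/0.05 = 8.2000
ω₃ (RL) = (vx + vy − k·ωz)/r = -0.7100/0.05 = -14.2000
ω₄ (RR) = (vx − vy + k·ωz)/r = 0.8100/0.05 = 16.2000

(-6.2000, 8.2000, -14.2000, 16.2000)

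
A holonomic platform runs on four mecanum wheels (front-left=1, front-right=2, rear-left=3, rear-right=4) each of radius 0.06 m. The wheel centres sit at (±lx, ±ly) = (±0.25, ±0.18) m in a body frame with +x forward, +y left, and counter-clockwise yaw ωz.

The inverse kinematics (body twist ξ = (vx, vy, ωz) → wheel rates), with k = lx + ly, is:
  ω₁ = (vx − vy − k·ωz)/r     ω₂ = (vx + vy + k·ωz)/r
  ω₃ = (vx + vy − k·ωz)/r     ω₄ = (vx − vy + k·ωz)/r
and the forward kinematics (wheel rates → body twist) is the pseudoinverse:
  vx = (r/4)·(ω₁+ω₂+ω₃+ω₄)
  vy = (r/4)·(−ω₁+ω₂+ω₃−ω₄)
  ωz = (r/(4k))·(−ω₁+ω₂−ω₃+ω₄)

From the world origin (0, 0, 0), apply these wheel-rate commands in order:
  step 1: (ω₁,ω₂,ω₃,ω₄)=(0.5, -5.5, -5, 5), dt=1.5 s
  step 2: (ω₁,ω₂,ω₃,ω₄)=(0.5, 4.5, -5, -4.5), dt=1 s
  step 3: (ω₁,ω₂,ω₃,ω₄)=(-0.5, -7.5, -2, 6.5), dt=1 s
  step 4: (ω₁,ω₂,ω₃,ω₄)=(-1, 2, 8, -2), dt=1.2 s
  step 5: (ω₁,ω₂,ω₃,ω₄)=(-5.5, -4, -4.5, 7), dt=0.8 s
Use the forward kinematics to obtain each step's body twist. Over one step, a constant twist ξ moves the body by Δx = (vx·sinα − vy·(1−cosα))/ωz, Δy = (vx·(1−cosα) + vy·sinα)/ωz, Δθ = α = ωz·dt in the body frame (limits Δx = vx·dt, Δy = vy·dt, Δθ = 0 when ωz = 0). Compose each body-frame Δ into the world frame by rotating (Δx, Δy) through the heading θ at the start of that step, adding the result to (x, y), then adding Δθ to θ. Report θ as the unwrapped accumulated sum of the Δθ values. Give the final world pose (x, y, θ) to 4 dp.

step 1: ξ=(vx,vy,ωz)=(-0.0750, -0.2400, 0.1395), dt=1.5 → body Δ=(-0.0741, -0.3691, 0.2093) → world pose (-0.0741, -0.3691, 0.2093)
step 2: ξ=(vx,vy,ωz)=(-0.0675, 0.0525, 0.1570), dt=1.0 → body Δ=(-0.0713, 0.0470, 0.1570) → world pose (-0.1537, -0.3380, 0.3663)
step 3: ξ=(vx,vy,ωz)=(-0.0525, -0.2325, 0.0523), dt=1.0 → body Δ=(-0.0464, -0.2338, 0.0523) → world pose (-0.1133, -0.5728, 0.4186)
step 4: ξ=(vx,vy,ωz)=(0.1050, 0.1950, -0.2442), dt=1.2 → body Δ=(0.1582, 0.2123, -0.2930) → world pose (-0.0550, -0.3145, 0.1256)
step 5: ξ=(vx,vy,ωz)=(-0.1050, -0.1500, 0.4535), dt=0.8 → body Δ=(-0.0606, -0.1325, 0.3628) → world pose (-0.0986, -0.4535, 0.4884)

(-0.0986, -0.4535, 0.4884)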